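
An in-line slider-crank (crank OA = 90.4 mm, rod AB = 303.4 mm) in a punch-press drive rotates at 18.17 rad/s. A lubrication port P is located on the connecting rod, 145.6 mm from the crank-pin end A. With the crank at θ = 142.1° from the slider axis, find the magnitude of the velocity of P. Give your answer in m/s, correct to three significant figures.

1.12

ω = 18.17 rad/s.  Crank-pin speed |V_A| = rω = 1.6426 m/s, perpendicular to OA.
Rod angle: sinφ = −(r/L) sinθ ⇒ φ = -10.546°; ω_rod = −rω cosθ/√(L²−r²sin²θ) = +4.3454 rad/s.
V_P = V_A + ω_rod × AP, with AP = 0.1456 m along the rod.
Components: V_Px = −rω sinθ − a·ω_rod·sinφ = -0.8932 m/s;  V_Py = rω cosθ + a·ω_rod·cosφ = -0.67412 m/s.
|V_P| = √(V_Px² + V_Py²) = 1.119 m/s.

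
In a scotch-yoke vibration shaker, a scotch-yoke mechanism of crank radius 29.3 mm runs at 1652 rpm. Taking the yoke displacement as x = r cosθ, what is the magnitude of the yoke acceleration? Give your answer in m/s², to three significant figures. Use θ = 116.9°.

ω = 173 rad/s (from 1652 rpm).
x = r cosθ ⇒ ẍ = −rω² cosθ (ω constant).
|a| = rω²|cosθ| = 0.0293·(173)²·|cos 116.9°| = 396.74 m/s².

397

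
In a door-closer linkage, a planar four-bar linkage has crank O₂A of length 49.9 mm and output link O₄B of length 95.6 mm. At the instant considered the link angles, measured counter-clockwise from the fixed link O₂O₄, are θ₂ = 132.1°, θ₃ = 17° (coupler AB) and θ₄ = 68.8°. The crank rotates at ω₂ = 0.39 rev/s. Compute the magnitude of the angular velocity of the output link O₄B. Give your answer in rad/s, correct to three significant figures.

ω₂ = 2.45 rad/s (from 0.39 rev/s).
Differentiating the loop-closure r₂e^{iθ₂}+r₃e^{iθ₃}=r₁+r₄e^{iθ₄} gives r₂ω₂e^{iθ₂}+r₃ω₃e^{iθ₃}=r₄ω₄e^{iθ₄}.
Eliminating the other unknown: ω₄ = r₂ω₂ sin(θ₂−θ₃) / [r₄ sin(θ₄−θ₃)].
Numerator sine = +0.90557; denominator sine = +0.78586.
Result = 0.0499·2.45·(+0.90557) / (0.0956·(+0.78586)) = +1.4739 rad/s; magnitude 1.4739 rad/s.

1.47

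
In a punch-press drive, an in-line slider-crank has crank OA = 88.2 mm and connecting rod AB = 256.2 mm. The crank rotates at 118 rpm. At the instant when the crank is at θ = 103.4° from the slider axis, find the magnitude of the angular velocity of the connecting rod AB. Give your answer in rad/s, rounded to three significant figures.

1.05

ω = 12.36 rad/s (converted from 118 rpm).
The rod makes angle φ with the slider axis where L sinφ = r sinθ; differentiating, L cosφ·φ̇ = r ω cosθ.
L cosφ = √(L² − r² sin²θ) = 0.24141 m.
|ω_rod| = r ω |cosθ| / √(L² − r² sin²θ) = 0.0882·12.36·0.23175/0.24141 = 1.0463 rad/s.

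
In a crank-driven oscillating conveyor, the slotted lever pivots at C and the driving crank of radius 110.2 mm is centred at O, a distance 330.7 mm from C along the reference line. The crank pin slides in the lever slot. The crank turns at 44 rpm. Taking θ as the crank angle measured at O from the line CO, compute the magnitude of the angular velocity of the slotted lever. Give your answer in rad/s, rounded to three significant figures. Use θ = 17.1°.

1.13

ω = 4.608 rad/s (from 44 rpm).
Crank pin A relative to C: A = (d + r cosθ, r sinθ); lever angle φ = atan2(r sinθ, d + r cosθ).
Differentiating tanφ: φ̇ = rω(d cosθ + r)/(d² + r² + 2dr cosθ).
d² + r² + 2dr cosθ = |CA|² = 0.191171 m²;  d cosθ + r = +0.42628 m.
|ω_lever| = |0.1102·4.608·+0.42628| / 0.191171 = 1.1322 rad/s.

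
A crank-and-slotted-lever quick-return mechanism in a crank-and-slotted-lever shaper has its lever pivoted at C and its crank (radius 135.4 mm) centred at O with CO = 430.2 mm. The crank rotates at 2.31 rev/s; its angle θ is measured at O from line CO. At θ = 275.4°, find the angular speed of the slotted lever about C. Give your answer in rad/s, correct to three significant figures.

ω = 14.51 rad/s (from 2.31 rev/s).
Crank pin A relative to C: A = (d + r cosθ, r sinθ); lever angle φ = atan2(r sinθ, d + r cosθ).
Differentiating tanφ: φ̇ = rω(d cosθ + r)/(d² + r² + 2dr cosθ).
d² + r² + 2dr cosθ = |CA|² = 0.214369 m²;  d cosθ + r = +0.17589 m.
|ω_lever| = |0.1354·14.51·+0.17589| / 0.214369 = 1.6124 rad/s.

1.61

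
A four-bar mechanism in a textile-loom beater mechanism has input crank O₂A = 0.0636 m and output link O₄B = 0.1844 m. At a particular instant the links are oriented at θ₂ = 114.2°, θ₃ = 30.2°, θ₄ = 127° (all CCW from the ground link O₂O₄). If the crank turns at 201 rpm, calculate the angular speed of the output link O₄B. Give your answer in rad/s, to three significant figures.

7.27

ω₂ = 21.05 rad/s (from 201 rpm).
Differentiating the loop-closure r₂e^{iθ₂}+r₃e^{iθ₃}=r₁+r₄e^{iθ₄} gives r₂ω₂e^{iθ₂}+r₃ω₃e^{iθ₃}=r₄ω₄e^{iθ₄}.
Eliminating the other unknown: ω₄ = r₂ω₂ sin(θ₂−θ₃) / [r₄ sin(θ₄−θ₃)].
Numerator sine = +0.99452; denominator sine = +0.99297.
Result = 0.0636·21.05·(+0.99452) / (0.1844·(+0.99297)) = +7.2711 rad/s; magnitude 7.2711 rad/s.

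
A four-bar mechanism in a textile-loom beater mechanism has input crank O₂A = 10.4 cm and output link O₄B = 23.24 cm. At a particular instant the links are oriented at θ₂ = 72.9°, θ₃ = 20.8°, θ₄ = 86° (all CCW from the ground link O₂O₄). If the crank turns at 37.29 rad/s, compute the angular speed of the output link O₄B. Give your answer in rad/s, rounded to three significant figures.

14.5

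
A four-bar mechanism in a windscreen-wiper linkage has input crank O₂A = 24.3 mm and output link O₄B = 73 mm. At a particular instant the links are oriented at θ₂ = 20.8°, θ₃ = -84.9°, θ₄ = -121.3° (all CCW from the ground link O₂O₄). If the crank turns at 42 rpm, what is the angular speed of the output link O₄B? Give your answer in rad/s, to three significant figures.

2.38

ω₂ = 4.398 rad/s (from 42 rpm).
Differentiating the loop-closure r₂e^{iθ₂}+r₃e^{iθ₃}=r₁+r₄e^{iθ₄} gives r₂ω₂e^{iθ₂}+r₃ω₃e^{iθ₃}=r₄ω₄e^{iθ₄}.
Eliminating the other unknown: ω₄ = r₂ω₂ sin(θ₂−θ₃) / [r₄ sin(θ₄−θ₃)].
Numerator sine = +0.96269; denominator sine = -0.59342.
Result = 0.0243·4.398·(+0.96269) / (0.073·(-0.59342)) = -2.3751 rad/s; magnitude 2.3751 rad/s.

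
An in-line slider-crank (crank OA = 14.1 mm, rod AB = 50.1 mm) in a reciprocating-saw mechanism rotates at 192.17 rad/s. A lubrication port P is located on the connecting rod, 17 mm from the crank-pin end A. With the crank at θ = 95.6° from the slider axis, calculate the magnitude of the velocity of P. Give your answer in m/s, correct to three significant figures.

ω = 192.2 rad/s.  Crank-pin speed |V_A| = rω = 2.7096 m/s, perpendicular to OA.
Rod angle: sinφ = −(r/L) sinθ ⇒ φ = -16.266°; ω_rod = −rω cosθ/√(L²−r²sin²θ) = +5.4977 rad/s.
V_P = V_A + ω_rod × AP, with AP = 0.017 m along the rod.
Components: V_Px = −rω sinθ − a·ω_rod·sinφ = -2.6705 m/s;  V_Py = rω cosθ + a·ω_rod·cosφ = -0.17469 m/s.
|V_P| = √(V_Px² + V_Py²) = 2.6762 m/s.

2.68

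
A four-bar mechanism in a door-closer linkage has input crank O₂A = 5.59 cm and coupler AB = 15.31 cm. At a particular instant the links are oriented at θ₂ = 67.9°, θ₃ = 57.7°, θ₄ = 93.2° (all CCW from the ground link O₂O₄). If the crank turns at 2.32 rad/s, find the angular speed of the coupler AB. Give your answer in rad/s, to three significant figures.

ω₂ = 2.32 rad/s
Differentiating the loop-closure r₂e^{iθ₂}+r₃e^{iθ₃}=r₁+r₄e^{iθ₄} gives r₂ω₂e^{iθ₂}+r₃ω₃e^{iθ₃}=r₄ω₄e^{iθ₄}.
Eliminating the other unknown: ω₃ = r₂ω₂ sin(θ₄−θ₂) / [r₃ sin(θ₃−θ₄)].
Numerator sine = +0.42736; denominator sine = -0.58070.
Result = 0.0559·2.32·(+0.42736) / (0.1531·(-0.58070)) = -0.62339 rad/s; magnitude 0.62339 rad/s.

0.623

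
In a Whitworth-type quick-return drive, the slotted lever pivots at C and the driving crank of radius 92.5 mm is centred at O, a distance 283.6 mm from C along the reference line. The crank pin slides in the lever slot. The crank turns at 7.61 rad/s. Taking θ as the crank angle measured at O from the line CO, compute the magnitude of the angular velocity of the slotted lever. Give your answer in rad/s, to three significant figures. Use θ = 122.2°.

0.676

ω = 7.61 rad/s
Crank pin A relative to C: A = (d + r cosθ, r sinθ); lever angle φ = atan2(r sinθ, d + r cosθ).
Differentiating tanφ: φ̇ = rω(d cosθ + r)/(d² + r² + 2dr cosθ).
d² + r² + 2dr cosθ = |CA|² = 0.0610273 m²;  d cosθ + r = -0.058624 m.
|ω_lever| = |0.0925·7.61·-0.058624| / 0.0610273 = 0.6762 rad/s.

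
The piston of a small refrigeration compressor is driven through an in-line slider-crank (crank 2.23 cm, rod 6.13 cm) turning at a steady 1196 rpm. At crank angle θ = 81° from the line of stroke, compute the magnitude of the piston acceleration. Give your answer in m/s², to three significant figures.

74.5

ω = 2π·1196/60 = 125.2 rad/s
x(θ) = r cosθ + √(L² − r² sin²θ); with ω constant, a = ω²·d²x/dθ².
d²x/dθ² = −r cosθ − r²(cos2θ)/√u − r⁴ sin²2θ/(4u^{3/2}),  u = L² − r² sin²θ = 0.00327257 m².
Substituting r = 0.0223 m, L = 0.0613 m, θ = 81°: d²x/dθ² = +0.0047474 m.
a = ω²·d²x/dθ² = (125.2)²·(+0.0047474) = +74.469 m/s²;  |a| = 74.469 m/s².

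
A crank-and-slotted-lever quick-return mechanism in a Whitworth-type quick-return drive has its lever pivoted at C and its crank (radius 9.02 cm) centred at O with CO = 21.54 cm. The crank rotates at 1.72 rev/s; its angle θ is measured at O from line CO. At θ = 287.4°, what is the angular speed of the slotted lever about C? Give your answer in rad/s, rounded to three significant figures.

ω = 10.81 rad/s (from 1.72 rev/s).
Crank pin A relative to C: A = (d + r cosθ, r sinθ); lever angle φ = atan2(r sinθ, d + r cosθ).
Differentiating tanφ: φ̇ = rω(d cosθ + r)/(d² + r² + 2dr cosθ).
d² + r² + 2dr cosθ = |CA|² = 0.0661534 m²;  d cosθ + r = +0.15461 m.
|ω_lever| = |0.0902·10.81·+0.15461| / 0.0661534 = 2.2783 rad/s.

2.28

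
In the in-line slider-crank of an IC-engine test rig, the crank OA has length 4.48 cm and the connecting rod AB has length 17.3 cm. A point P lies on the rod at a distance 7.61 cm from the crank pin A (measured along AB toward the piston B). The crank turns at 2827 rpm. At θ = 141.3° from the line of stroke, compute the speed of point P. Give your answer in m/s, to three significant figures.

9.52

ω = 296 rad/s.  Crank-pin speed |V_A| = rω = 13.263 m/s, perpendicular to OA.
Rod angle: sinφ = −(r/L) sinθ ⇒ φ = -9.318°; ω_rod = −rω cosθ/√(L²−r²sin²θ) = +60.63 rad/s.
V_P = V_A + ω_rod × AP, with AP = 0.0761 m along the rod.
Components: V_Px = −rω sinθ − a·ω_rod·sinφ = -7.5454 m/s;  V_Py = rω cosθ + a·ω_rod·cosφ = -5.7975 m/s.
|V_P| = √(V_Px² + V_Py²) = 9.5155 m/s.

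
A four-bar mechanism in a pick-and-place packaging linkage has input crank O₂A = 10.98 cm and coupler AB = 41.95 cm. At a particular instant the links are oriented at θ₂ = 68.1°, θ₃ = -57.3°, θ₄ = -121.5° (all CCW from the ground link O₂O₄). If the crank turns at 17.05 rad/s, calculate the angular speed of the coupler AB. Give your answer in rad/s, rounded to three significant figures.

ω₂ = 17.05 rad/s
Differentiating the loop-closure r₂e^{iθ₂}+r₃e^{iθ₃}=r₁+r₄e^{iθ₄} gives r₂ω₂e^{iθ₂}+r₃ω₃e^{iθ₃}=r₄ω₄e^{iθ₄}.
Eliminating the other unknown: ω₃ = r₂ω₂ sin(θ₄−θ₂) / [r₃ sin(θ₃−θ₄)].
Numerator sine = +0.16677; denominator sine = +0.90032.
Result = 0.1098·17.05·(+0.16677) / (0.4195·(+0.90032)) = +0.82663 rad/s; magnitude 0.82663 rad/s.

0.827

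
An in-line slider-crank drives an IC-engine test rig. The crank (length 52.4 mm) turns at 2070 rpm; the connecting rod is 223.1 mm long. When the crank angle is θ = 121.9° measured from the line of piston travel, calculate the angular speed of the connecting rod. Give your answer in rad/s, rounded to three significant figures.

27.5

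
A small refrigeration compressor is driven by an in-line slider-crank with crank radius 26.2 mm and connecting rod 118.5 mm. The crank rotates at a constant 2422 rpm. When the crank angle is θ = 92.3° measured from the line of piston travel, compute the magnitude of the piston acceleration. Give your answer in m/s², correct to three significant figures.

ω = 2π·2422/60 = 253.6 rad/s
x(θ) = r cosθ + √(L² − r² sin²θ); with ω constant, a = ω²·d²x/dθ².
d²x/dθ² = −r cosθ − r²(cos2θ)/√u − r⁴ sin²2θ/(4u^{3/2}),  u = L² − r² sin²θ = 0.0133569 m².
Substituting r = 0.0262 m, L = 0.1185 m, θ = 92.3°: d²x/dθ² = +0.0069713 m.
a = ω²·d²x/dθ² = (253.6)²·(+0.0069713) = +448.46 m/s²;  |a| = 448.46 m/s².

448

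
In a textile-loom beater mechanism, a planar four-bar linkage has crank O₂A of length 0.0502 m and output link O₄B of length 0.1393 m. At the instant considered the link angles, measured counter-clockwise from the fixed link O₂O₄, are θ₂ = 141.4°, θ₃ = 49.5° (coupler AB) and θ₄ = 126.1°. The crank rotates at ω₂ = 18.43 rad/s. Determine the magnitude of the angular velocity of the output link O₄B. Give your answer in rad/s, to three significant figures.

6.82

ω₂ = 18.43 rad/s
Differentiating the loop-closure r₂e^{iθ₂}+r₃e^{iθ₃}=r₁+r₄e^{iθ₄} gives r₂ω₂e^{iθ₂}+r₃ω₃e^{iθ₃}=r₄ω₄e^{iθ₄}.
Eliminating the other unknown: ω₄ = r₂ω₂ sin(θ₂−θ₃) / [r₄ sin(θ₄−θ₃)].
Numerator sine = +0.99945; denominator sine = +0.97278.
Result = 0.0502·18.43·(+0.99945) / (0.1393·(+0.97278)) = +6.8238 rad/s; magnitude 6.8238 rad/s.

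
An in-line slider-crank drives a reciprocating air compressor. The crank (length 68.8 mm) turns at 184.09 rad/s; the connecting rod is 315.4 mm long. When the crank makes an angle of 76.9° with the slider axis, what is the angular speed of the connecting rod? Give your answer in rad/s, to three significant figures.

9.31

ω = 184.1 rad/s
The rod makes angle φ with the slider axis where L sinφ = r sinθ; differentiating, L cosφ·φ̇ = r ω cosθ.
L cosφ = √(L² − r² sin²θ) = 0.3082 m.
|ω_rod| = r ω |cosθ| / √(L² − r² sin²θ) = 0.0688·184.1·0.22665/0.3082 = 9.3142 rad/s.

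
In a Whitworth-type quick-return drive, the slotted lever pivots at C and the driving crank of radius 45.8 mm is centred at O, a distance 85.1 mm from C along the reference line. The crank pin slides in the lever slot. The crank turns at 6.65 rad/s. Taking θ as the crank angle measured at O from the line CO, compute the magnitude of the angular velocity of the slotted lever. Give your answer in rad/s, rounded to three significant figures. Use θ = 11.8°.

2.32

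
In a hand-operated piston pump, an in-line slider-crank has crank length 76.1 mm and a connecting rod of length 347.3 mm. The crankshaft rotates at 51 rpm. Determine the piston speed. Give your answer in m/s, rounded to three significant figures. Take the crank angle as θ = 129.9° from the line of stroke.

0.267

ω = 2π·51/60 = 5.341 rad/s
For an in-line slider-crank, x = r cosθ + √(L² − r² sin²θ), so v = −rω sinθ·[1 + r cosθ/√(L² − r² sin²θ)].
With r = 0.0761 m, L = 0.3473 m, θ = 129.9°: √(L² − r² sin²θ) = 0.34236 m.
v = −0.0761·5.341·0.76717·[1 + 0.0761·-0.64145/0.34236] = -0.26734 m/s.
|v| = 0.26734 m/s.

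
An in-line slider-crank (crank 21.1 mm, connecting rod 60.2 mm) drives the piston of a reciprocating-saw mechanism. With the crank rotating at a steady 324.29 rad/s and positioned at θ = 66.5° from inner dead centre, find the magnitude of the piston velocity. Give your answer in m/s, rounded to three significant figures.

ω = 324.3 rad/s
For an in-line slider-crank, x = r cosθ + √(L² − r² sin²θ), so v = −rω sinθ·[1 + r cosθ/√(L² − r² sin²θ)].
With r = 0.0211 m, L = 0.0602 m, θ = 66.5°: √(L² − r² sin²θ) = 0.057005 m.
v = −0.0211·324.3·0.91706·[1 + 0.0211·0.39875/0.057005] = -7.2011 m/s.
|v| = 7.2011 m/s.

7.20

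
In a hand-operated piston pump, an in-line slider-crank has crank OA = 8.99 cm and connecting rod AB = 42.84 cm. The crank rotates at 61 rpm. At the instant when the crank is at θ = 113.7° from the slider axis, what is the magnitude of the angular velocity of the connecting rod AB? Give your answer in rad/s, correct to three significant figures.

0.549

ω = 6.388 rad/s (converted from 61 rpm).
The rod makes angle φ with the slider axis where L sinφ = r sinθ; differentiating, L cosφ·φ̇ = r ω cosθ.
L cosφ = √(L² − r² sin²θ) = 0.42042 m.
|ω_rod| = r ω |cosθ| / √(L² − r² sin²θ) = 0.0899·6.388·0.40195/0.42042 = 0.54904 rad/s.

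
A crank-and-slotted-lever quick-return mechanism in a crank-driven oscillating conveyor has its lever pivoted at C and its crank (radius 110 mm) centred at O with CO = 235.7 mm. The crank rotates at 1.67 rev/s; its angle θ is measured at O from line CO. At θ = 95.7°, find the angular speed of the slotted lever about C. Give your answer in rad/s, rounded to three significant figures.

1.60

ω = 10.49 rad/s (from 1.67 rev/s).
Crank pin A relative to C: A = (d + r cosθ, r sinθ); lever angle φ = atan2(r sinθ, d + r cosθ).
Differentiating tanφ: φ̇ = rω(d cosθ + r)/(d² + r² + 2dr cosθ).
d² + r² + 2dr cosθ = |CA|² = 0.0625044 m²;  d cosθ + r = +0.08659 m.
|ω_lever| = |0.11·10.49·+0.08659| / 0.0625044 = 1.599 rad/s.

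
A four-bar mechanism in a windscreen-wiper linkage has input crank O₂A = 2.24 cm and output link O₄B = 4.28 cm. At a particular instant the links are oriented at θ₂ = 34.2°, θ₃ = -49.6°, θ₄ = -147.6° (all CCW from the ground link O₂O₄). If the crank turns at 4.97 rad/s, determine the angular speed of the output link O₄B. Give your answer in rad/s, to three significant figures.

ω₂ = 4.97 rad/s
Differentiating the loop-closure r₂e^{iθ₂}+r₃e^{iθ₃}=r₁+r₄e^{iθ₄} gives r₂ω₂e^{iθ₂}+r₃ω₃e^{iθ₃}=r₄ω₄e^{iθ₄}.
Eliminating the other unknown: ω₄ = r₂ω₂ sin(θ₂−θ₃) / [r₄ sin(θ₄−θ₃)].
Numerator sine = +0.99415; denominator sine = -0.99027.
Result = 0.0224·4.97·(+0.99415) / (0.0428·(-0.99027)) = -2.6113 rad/s; magnitude 2.6113 rad/s.

2.61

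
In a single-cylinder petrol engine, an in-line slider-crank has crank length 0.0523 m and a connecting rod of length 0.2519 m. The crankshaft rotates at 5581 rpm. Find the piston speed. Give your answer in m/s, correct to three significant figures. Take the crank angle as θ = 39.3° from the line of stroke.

22.5

ω = 2π·5581/60 = 584.4 rad/s
For an in-line slider-crank, x = r cosθ + √(L² − r² sin²θ), so v = −rω sinθ·[1 + r cosθ/√(L² − r² sin²θ)].
With r = 0.0523 m, L = 0.2519 m, θ = 39.3°: √(L² − r² sin²θ) = 0.24971 m.
v = −0.0523·584.4·0.63338·[1 + 0.0523·0.77384/0.24971] = -22.498 m/s.
|v| = 22.498 m/s.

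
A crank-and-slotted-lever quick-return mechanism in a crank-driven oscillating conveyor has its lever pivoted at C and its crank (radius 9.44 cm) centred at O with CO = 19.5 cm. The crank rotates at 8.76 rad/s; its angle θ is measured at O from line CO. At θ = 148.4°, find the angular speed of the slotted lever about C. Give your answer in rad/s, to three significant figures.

ω = 8.76 rad/s
Crank pin A relative to C: A = (d + r cosθ, r sinθ); lever angle φ = atan2(r sinθ, d + r cosθ).
Differentiating tanφ: φ̇ = rω(d cosθ + r)/(d² + r² + 2dr cosθ).
d² + r² + 2dr cosθ = |CA|² = 0.0155792 m²;  d cosθ + r = -0.071687 m.
|ω_lever| = |0.0944·8.76·-0.071687| / 0.0155792 = 3.8051 rad/s.

3.81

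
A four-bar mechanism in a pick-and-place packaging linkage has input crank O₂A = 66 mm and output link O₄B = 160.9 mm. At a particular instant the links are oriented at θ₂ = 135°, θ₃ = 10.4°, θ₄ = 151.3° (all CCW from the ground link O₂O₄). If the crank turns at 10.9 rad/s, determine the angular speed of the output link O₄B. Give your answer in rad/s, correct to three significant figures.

ω₂ = 10.9 rad/s
Differentiating the loop-closure r₂e^{iθ₂}+r₃e^{iθ₃}=r₁+r₄e^{iθ₄} gives r₂ω₂e^{iθ₂}+r₃ω₃e^{iθ₃}=r₄ω₄e^{iθ₄}.
Eliminating the other unknown: ω₄ = r₂ω₂ sin(θ₂−θ₃) / [r₄ sin(θ₄−θ₃)].
Numerator sine = +0.82314; denominator sine = +0.63068.
Result = 0.066·10.9·(+0.82314) / (0.1609·(+0.63068)) = +5.8355 rad/s; magnitude 5.8355 rad/s.

5.84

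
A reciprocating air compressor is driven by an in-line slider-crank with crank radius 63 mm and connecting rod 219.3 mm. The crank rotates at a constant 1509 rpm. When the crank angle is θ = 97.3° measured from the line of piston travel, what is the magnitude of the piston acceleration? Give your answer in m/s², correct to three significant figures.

ω = 2π·1509/60 = 158 rad/s
x(θ) = r cosθ + √(L² − r² sin²θ); with ω constant, a = ω²·d²x/dθ².
d²x/dθ² = −r cosθ − r²(cos2θ)/√u − r⁴ sin²2θ/(4u^{3/2}),  u = L² − r² sin²θ = 0.0441876 m².
Substituting r = 0.063 m, L = 0.2193 m, θ = 97.3°: d²x/dθ² = +0.02625 m.
a = ω²·d²x/dθ² = (158)²·(+0.02625) = +655.48 m/s²;  |a| = 655.48 m/s².

655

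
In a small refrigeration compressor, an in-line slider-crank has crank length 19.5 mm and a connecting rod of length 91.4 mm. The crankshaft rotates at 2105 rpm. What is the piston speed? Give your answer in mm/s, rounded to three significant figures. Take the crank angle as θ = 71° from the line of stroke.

4350

ω = 2π·2105/60 = 220.4 rad/s
For an in-line slider-crank, x = r cosθ + √(L² − r² sin²θ), so v = −rω sinθ·[1 + r cosθ/√(L² − r² sin²θ)].
With r = 0.0195 m, L = 0.0914 m, θ = 71°: √(L² − r² sin²θ) = 0.089521 m.
v = −0.0195·220.4·0.94552·[1 + 0.0195·0.32557/0.089521] = -4.3525 m/s.
|v| = 4.3525 m/s = 4352.5 mm/s.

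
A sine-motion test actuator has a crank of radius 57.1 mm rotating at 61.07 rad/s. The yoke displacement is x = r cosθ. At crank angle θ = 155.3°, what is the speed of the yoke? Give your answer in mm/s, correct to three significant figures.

1460

ω = 61.07 rad/s
x = r cosθ ⇒ ẋ = −rω sinθ.
|v| = rω|sinθ| = 0.0571·61.07·|sin 155.3°| = 1.4571 m/s = 1457.1 mm/s.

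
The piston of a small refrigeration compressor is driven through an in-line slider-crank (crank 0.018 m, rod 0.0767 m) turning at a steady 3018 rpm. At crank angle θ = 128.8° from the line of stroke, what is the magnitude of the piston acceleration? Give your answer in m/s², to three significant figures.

1210

ω = 2π·3018/60 = 316 rad/s
x(θ) = r cosθ + √(L² − r² sin²θ); with ω constant, a = ω²·d²x/dθ².
d²x/dθ² = −r cosθ − r²(cos2θ)/√u − r⁴ sin²2θ/(4u^{3/2}),  u = L² − r² sin²θ = 0.0056861 m².
Substituting r = 0.018 m, L = 0.0767 m, θ = 128.8°: d²x/dθ² = +0.012143 m.
a = ω²·d²x/dθ² = (316)²·(+0.012143) = +1212.9 m/s²;  |a| = 1212.9 m/s².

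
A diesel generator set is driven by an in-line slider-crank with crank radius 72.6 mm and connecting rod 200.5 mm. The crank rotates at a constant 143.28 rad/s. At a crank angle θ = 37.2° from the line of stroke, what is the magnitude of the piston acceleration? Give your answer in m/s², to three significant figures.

1350

ω = 143.3 rad/s
x(θ) = r cosθ + √(L² − r² sin²θ); with ω constant, a = ω²·d²x/dθ².
d²x/dθ² = −r cosθ − r²(cos2θ)/√u − r⁴ sin²2θ/(4u^{3/2}),  u = L² − r² sin²θ = 0.0382736 m².
Substituting r = 0.0726 m, L = 0.2005 m, θ = 37.2°: d²x/dθ² = -0.065934 m.
a = ω²·d²x/dθ² = (143.3)²·(-0.065934) = -1353.6 m/s²;  |a| = 1353.6 m/s².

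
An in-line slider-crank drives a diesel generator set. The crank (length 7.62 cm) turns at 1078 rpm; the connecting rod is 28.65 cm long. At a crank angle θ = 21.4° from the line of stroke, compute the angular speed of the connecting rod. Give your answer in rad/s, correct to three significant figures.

ω = 112.9 rad/s (converted from 1078 rpm).
The rod makes angle φ with the slider axis where L sinφ = r sinθ; differentiating, L cosφ·φ̇ = r ω cosθ.
L cosφ = √(L² − r² sin²θ) = 0.28515 m.
|ω_rod| = r ω |cosθ| / √(L² − r² sin²θ) = 0.0762·112.9·0.93106/0.28515 = 28.087 rad/s.

28.1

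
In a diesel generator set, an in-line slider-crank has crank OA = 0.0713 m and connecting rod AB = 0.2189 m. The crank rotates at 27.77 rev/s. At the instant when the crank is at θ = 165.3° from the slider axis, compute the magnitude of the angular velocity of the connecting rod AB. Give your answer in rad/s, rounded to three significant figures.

55.2

ω = 174.5 rad/s (converted from 27.77 rev/s).
The rod makes angle φ with the slider axis where L sinφ = r sinθ; differentiating, L cosφ·φ̇ = r ω cosθ.
L cosφ = √(L² − r² sin²θ) = 0.21815 m.
|ω_rod| = r ω |cosθ| / √(L² − r² sin²θ) = 0.0713·174.5·0.96727/0.21815 = 55.161 rad/s.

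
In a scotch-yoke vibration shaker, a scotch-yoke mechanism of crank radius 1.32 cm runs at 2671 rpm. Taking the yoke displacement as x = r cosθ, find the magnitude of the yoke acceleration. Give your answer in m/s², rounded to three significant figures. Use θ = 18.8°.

ω = 279.7 rad/s (from 2671 rpm).
x = r cosθ ⇒ ẍ = −rω² cosθ (ω constant).
|a| = rω²|cosθ| = 0.0132·(279.7)²·|cos 18.8°| = 977.62 m/s².

978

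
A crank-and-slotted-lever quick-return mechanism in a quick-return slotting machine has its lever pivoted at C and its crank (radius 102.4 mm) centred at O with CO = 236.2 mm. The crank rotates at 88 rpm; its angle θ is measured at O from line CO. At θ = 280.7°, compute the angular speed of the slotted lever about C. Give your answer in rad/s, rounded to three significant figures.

ω = 9.215 rad/s (from 88 rpm).
Crank pin A relative to C: A = (d + r cosθ, r sinθ); lever angle φ = atan2(r sinθ, d + r cosθ).
Differentiating tanφ: φ̇ = rω(d cosθ + r)/(d² + r² + 2dr cosθ).
d² + r² + 2dr cosθ = |CA|² = 0.0752576 m²;  d cosθ + r = +0.14625 m.
|ω_lever| = |0.1024·9.215·+0.14625| / 0.0752576 = 1.8339 rad/s.

1.83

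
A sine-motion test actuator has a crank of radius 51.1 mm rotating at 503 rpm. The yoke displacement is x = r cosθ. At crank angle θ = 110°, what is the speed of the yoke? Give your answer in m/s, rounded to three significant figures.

2.53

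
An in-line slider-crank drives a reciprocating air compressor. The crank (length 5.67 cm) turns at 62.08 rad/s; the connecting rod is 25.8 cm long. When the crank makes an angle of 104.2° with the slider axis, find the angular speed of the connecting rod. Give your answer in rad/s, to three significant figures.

ω = 62.08 rad/s
The rod makes angle φ with the slider axis where L sinφ = r sinθ; differentiating, L cosφ·φ̇ = r ω cosθ.
L cosφ = √(L² − r² sin²θ) = 0.25208 m.
|ω_rod| = r ω |cosθ| / √(L² − r² sin²θ) = 0.0567·62.08·0.24531/0.25208 = 3.4254 rad/s.

3.43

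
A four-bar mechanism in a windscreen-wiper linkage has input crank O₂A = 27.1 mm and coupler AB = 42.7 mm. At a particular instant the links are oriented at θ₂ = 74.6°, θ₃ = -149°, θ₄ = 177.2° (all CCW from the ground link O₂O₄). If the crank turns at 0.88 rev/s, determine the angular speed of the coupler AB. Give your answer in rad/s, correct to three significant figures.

6.16

ω₂ = 5.529 rad/s (from 0.88 rev/s).
Differentiating the loop-closure r₂e^{iθ₂}+r₃e^{iθ₃}=r₁+r₄e^{iθ₄} gives r₂ω₂e^{iθ₂}+r₃ω₃e^{iθ₃}=r₄ω₄e^{iθ₄}.
Eliminating the other unknown: ω₃ = r₂ω₂ sin(θ₄−θ₂) / [r₃ sin(θ₃−θ₄)].
Numerator sine = +0.97592; denominator sine = +0.55630.
Result = 0.0271·5.529·(+0.97592) / (0.0427·(+0.55630)) = +6.1562 rad/s; magnitude 6.1562 rad/s.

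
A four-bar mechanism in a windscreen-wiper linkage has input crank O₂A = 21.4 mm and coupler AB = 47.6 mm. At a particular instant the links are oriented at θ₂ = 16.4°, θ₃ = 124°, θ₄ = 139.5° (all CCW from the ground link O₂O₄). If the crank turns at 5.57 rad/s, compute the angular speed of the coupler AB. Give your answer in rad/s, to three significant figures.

7.85

ω₂ = 5.57 rad/s
Differentiating the loop-closure r₂e^{iθ₂}+r₃e^{iθ₃}=r₁+r₄e^{iθ₄} gives r₂ω₂e^{iθ₂}+r₃ω₃e^{iθ₃}=r₄ω₄e^{iθ₄}.
Eliminating the other unknown: ω₃ = r₂ω₂ sin(θ₄−θ₂) / [r₃ sin(θ₃−θ₄)].
Numerator sine = +0.83772; denominator sine = -0.26724.
Result = 0.0214·5.57·(+0.83772) / (0.0476·(-0.26724)) = -7.8499 rad/s; magnitude 7.8499 rad/s.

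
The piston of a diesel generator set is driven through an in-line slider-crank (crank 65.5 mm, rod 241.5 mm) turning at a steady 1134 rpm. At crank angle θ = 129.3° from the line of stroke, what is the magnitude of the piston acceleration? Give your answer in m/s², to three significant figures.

ω = 2π·1134/60 = 118.8 rad/s
x(θ) = r cosθ + √(L² − r² sin²θ); with ω constant, a = ω²·d²x/dθ².
d²x/dθ² = −r cosθ − r²(cos2θ)/√u − r⁴ sin²2θ/(4u^{3/2}),  u = L² − r² sin²θ = 0.0557531 m².
Substituting r = 0.0655 m, L = 0.2415 m, θ = 129.3°: d²x/dθ² = +0.044742 m.
a = ω²·d²x/dθ² = (118.8)²·(+0.044742) = +630.95 m/s²;  |a| = 630.95 m/s².

631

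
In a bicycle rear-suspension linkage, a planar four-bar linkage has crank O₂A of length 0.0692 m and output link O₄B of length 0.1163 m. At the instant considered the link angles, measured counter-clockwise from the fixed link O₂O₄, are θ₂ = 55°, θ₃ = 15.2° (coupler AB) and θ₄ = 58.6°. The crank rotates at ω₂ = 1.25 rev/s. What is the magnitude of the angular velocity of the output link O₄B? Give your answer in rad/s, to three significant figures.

ω₂ = 7.854 rad/s (from 1.25 rev/s).
Differentiating the loop-closure r₂e^{iθ₂}+r₃e^{iθ₃}=r₁+r₄e^{iθ₄} gives r₂ω₂e^{iθ₂}+r₃ω₃e^{iθ₃}=r₄ω₄e^{iθ₄}.
Eliminating the other unknown: ω₄ = r₂ω₂ sin(θ₂−θ₃) / [r₄ sin(θ₄−θ₃)].
Numerator sine = +0.64011; denominator sine = +0.68709.
Result = 0.0692·7.854·(+0.64011) / (0.1163·(+0.68709)) = +4.3537 rad/s; magnitude 4.3537 rad/s.

4.35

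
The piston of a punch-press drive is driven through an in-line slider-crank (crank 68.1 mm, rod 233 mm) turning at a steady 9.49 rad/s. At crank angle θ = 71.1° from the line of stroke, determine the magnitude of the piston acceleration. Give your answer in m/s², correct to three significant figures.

0.529

ω = 9.49 rad/s
x(θ) = r cosθ + √(L² − r² sin²θ); with ω constant, a = ω²·d²x/dθ².
d²x/dθ² = −r cosθ − r²(cos2θ)/√u − r⁴ sin²2θ/(4u^{3/2}),  u = L² − r² sin²θ = 0.050138 m².
Substituting r = 0.0681 m, L = 0.233 m, θ = 71.1°: d²x/dθ² = -0.0058734 m.
a = ω²·d²x/dθ² = (9.49)²·(-0.0058734) = -0.52896 m/s²;  |a| = 0.52896 m/s².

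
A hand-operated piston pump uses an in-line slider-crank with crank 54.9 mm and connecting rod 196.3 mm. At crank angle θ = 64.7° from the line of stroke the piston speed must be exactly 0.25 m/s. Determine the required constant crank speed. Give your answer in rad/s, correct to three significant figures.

For an in-line slider-crank, |v_piston| = rω|sinθ|·[1 + r cosθ/√(L² − r² sin²θ)].
With r = 0.0549 m, L = 0.1963 m, θ = 64.7°: the bracketed kinematic factor |dx/dθ| = 0.055766 m.
ω = v/|dx/dθ| = 0.25/0.055766 = 4.483 rad/s.

4.48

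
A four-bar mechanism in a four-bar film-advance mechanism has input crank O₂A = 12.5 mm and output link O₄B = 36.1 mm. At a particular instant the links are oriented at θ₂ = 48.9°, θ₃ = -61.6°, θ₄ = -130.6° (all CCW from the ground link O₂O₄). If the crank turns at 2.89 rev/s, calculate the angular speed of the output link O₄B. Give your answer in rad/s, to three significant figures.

6.31

ω₂ = 18.16 rad/s (from 2.89 rev/s).
Differentiating the loop-closure r₂e^{iθ₂}+r₃e^{iθ₃}=r₁+r₄e^{iθ₄} gives r₂ω₂e^{iθ₂}+r₃ω₃e^{iθ₃}=r₄ω₄e^{iθ₄}.
Eliminating the other unknown: ω₄ = r₂ω₂ sin(θ₂−θ₃) / [r₄ sin(θ₄−θ₃)].
Numerator sine = +0.93667; denominator sine = -0.93358.
Result = 0.0125·18.16·(+0.93667) / (0.0361·(-0.93358)) = -6.3084 rad/s; magnitude 6.3084 rad/s.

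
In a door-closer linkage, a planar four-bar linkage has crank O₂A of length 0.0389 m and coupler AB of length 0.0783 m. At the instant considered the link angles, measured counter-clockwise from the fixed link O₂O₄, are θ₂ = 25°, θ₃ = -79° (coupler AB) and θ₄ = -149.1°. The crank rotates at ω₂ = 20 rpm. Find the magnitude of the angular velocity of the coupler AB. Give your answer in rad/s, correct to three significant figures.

0.114

ω₂ = 2.094 rad/s (from 20 rpm).
Differentiating the loop-closure r₂e^{iθ₂}+r₃e^{iθ₃}=r₁+r₄e^{iθ₄} gives r₂ω₂e^{iθ₂}+r₃ω₃e^{iθ₃}=r₄ω₄e^{iθ₄}.
Eliminating the other unknown: ω₃ = r₂ω₂ sin(θ₄−θ₂) / [r₃ sin(θ₃−θ₄)].
Numerator sine = -0.10279; denominator sine = +0.94029.
Result = 0.0389·2.094·(-0.10279) / (0.0783·(+0.94029)) = -0.11375 rad/s; magnitude 0.11375 rad/s.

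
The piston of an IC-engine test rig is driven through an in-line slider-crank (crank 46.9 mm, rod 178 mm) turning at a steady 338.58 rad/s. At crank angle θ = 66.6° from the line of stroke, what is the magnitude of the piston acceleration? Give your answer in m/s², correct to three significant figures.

ω = 338.6 rad/s
x(θ) = r cosθ + √(L² − r² sin²θ); with ω constant, a = ω²·d²x/dθ².
d²x/dθ² = −r cosθ − r²(cos2θ)/√u − r⁴ sin²2θ/(4u^{3/2}),  u = L² − r² sin²θ = 0.0298313 m².
Substituting r = 0.0469 m, L = 0.178 m, θ = 66.6°: d²x/dθ² = -0.010033 m.
a = ω²·d²x/dθ² = (338.6)²·(-0.010033) = -1150.2 m/s²;  |a| = 1150.2 m/s².

1150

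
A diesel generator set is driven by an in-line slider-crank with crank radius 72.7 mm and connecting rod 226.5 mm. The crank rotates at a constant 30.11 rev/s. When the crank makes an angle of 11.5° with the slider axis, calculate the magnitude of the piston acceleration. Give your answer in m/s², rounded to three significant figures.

3320

ω = 2π·30.1 = 189.2 rad/s
x(θ) = r cosθ + √(L² − r² sin²θ); with ω constant, a = ω²·d²x/dθ².
d²x/dθ² = −r cosθ − r²(cos2θ)/√u − r⁴ sin²2θ/(4u^{3/2}),  u = L² − r² sin²θ = 0.0510922 m².
Substituting r = 0.0727 m, L = 0.2265 m, θ = 11.5°: d²x/dθ² = -0.092857 m.
a = ω²·d²x/dθ² = (189.2)²·(-0.092857) = -3323.5 m/s²;  |a| = 3323.5 m/s².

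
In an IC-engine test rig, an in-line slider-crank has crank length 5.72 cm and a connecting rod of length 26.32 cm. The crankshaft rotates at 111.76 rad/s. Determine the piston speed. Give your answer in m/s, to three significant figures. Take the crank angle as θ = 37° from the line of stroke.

4.52

ω = 111.8 rad/s
For an in-line slider-crank, x = r cosθ + √(L² − r² sin²θ), so v = −rω sinθ·[1 + r cosθ/√(L² − r² sin²θ)].
With r = 0.0572 m, L = 0.2632 m, θ = 37°: √(L² − r² sin²θ) = 0.26094 m.
v = −0.0572·111.8·0.60182·[1 + 0.0572·0.79864/0.26094] = -4.5207 m/s.
|v| = 4.5207 m/s.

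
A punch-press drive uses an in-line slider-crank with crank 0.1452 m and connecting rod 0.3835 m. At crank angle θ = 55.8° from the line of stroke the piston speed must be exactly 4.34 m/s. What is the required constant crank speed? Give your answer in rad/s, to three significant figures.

For an in-line slider-crank, |v_piston| = rω|sinθ|·[1 + r cosθ/√(L² − r² sin²θ)].
With r = 0.1452 m, L = 0.3835 m, θ = 55.8°: the bracketed kinematic factor |dx/dθ| = 0.147 m.
ω = v/|dx/dθ| = 4.34/0.147 = 29.523 rad/s.

29.5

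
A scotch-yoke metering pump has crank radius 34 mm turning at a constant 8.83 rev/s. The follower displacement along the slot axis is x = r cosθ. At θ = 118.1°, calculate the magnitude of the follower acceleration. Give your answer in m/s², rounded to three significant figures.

ω = 55.48 rad/s (from 8.83 rev/s).
x = r cosθ ⇒ ẍ = −rω² cosθ (ω constant).
|a| = rω²|cosθ| = 0.034·(55.48)²·|cos 118.1°| = 49.294 m/s².

49.3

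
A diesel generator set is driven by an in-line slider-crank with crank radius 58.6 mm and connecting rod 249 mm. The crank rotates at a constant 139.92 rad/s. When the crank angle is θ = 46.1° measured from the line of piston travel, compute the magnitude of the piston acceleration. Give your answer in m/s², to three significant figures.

789

ω = 139.9 rad/s
x(θ) = r cosθ + √(L² − r² sin²θ); with ω constant, a = ω²·d²x/dθ².
d²x/dθ² = −r cosθ − r²(cos2θ)/√u − r⁴ sin²2θ/(4u^{3/2}),  u = L² − r² sin²θ = 0.0602181 m².
Substituting r = 0.0586 m, L = 0.249 m, θ = 46.1°: d²x/dθ² = -0.040295 m.
a = ω²·d²x/dθ² = (139.9)²·(-0.040295) = -788.89 m/s²;  |a| = 788.89 m/s².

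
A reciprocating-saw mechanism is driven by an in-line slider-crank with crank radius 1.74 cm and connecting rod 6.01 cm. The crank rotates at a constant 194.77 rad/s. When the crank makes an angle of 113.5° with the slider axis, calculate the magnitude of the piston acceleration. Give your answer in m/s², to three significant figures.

396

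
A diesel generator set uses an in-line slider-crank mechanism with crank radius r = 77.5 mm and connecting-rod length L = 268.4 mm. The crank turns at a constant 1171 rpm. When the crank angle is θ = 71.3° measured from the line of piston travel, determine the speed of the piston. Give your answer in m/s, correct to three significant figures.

ω = 2π·1171/60 = 122.6 rad/s
For an in-line slider-crank, x = r cosθ + √(L² − r² sin²θ), so v = −rω sinθ·[1 + r cosθ/√(L² − r² sin²θ)].
With r = 0.0775 m, L = 0.2684 m, θ = 71.3°: √(L² − r² sin²θ) = 0.25817 m.
v = −0.0775·122.6·0.94721·[1 + 0.0775·0.32061/0.25817] = -9.8683 m/s.
|v| = 9.8683 m/s.

9.87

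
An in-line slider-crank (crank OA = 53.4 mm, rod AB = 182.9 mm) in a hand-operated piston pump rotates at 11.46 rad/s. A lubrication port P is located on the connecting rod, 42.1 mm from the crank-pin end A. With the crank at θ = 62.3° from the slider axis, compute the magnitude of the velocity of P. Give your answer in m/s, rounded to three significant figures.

0.601

ω = 11.46 rad/s.  Crank-pin speed |V_A| = rω = 0.61196 m/s, perpendicular to OA.
Rod angle: sinφ = −(r/L) sinθ ⇒ φ = -14.981°; ω_rod = −rω cosθ/√(L²−r²sin²θ) = -1.61 rad/s.
V_P = V_A + ω_rod × AP, with AP = 0.0421 m along the rod.
Components: V_Px = −rω sinθ − a·ω_rod·sinφ = -0.55935 m/s;  V_Py = rω cosθ + a·ω_rod·cosφ = +0.21899 m/s.
|V_P| = √(V_Px² + V_Py²) = 0.60069 m/s.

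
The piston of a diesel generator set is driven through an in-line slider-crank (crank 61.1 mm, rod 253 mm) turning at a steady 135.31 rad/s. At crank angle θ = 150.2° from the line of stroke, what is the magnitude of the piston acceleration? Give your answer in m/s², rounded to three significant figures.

830

ω = 135.3 rad/s
x(θ) = r cosθ + √(L² − r² sin²θ); with ω constant, a = ω²·d²x/dθ².
d²x/dθ² = −r cosθ − r²(cos2θ)/√u − r⁴ sin²2θ/(4u^{3/2}),  u = L² − r² sin²θ = 0.063087 m².
Substituting r = 0.0611 m, L = 0.253 m, θ = 150.2°: d²x/dθ² = +0.045336 m.
a = ω²·d²x/dθ² = (135.3)²·(+0.045336) = +830.04 m/s²;  |a| = 830.04 m/s².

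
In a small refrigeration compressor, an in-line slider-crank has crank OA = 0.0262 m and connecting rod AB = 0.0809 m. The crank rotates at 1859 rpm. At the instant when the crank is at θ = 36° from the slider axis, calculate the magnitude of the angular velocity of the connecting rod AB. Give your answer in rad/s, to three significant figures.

ω = 194.7 rad/s (converted from 1859 rpm).
The rod makes angle φ with the slider axis where L sinφ = r sinθ; differentiating, L cosφ·φ̇ = r ω cosθ.
L cosφ = √(L² − r² sin²θ) = 0.079421 m.
|ω_rod| = r ω |cosθ| / √(L² − r² sin²θ) = 0.0262·194.7·0.80902/0.079421 = 51.956 rad/s.

52.0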